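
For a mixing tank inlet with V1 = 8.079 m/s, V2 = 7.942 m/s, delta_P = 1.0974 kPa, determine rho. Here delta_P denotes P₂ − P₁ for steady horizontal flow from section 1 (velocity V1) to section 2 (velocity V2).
Formula: \Delta P = \frac{1}{2} \rho (V_1^2 - V_2^2)
Substituting knowns: 1.0974 = 0.5·rho·(8.079² − 7.942²)/1000
Solving for rho: rho = 2·(1.0974·1000)/(8.079² − 7.942²) = 1000 kg/m³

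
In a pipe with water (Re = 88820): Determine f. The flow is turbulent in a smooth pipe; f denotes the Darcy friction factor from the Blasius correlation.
Formula: f = \frac{0.316}{Re^{0.25}}
f = 0.316/88820^0.25 = 0.0183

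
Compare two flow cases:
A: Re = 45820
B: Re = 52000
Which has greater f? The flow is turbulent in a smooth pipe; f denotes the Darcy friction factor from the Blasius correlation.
f(A) = 0.0216, f(B) = 0.02093. Answer: A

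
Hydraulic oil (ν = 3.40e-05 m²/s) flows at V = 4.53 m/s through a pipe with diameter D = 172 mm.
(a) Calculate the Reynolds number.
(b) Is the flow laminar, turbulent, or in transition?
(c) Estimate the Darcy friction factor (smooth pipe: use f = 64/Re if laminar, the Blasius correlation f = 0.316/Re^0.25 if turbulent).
(a) Re = V·D/ν = 4.53·0.172/3.40e-05 = 22916
(b) Flow regime: turbulent (Re > 4000)
(c) Friction factor: f = 0.316/Re^0.25 = 0.316/22916^0.25 = 0.02568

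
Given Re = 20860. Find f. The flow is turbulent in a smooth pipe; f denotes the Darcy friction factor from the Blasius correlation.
Formula: f = \frac{0.316}{Re^{0.25}}
f = 0.316/20860^0.25 = 0.02629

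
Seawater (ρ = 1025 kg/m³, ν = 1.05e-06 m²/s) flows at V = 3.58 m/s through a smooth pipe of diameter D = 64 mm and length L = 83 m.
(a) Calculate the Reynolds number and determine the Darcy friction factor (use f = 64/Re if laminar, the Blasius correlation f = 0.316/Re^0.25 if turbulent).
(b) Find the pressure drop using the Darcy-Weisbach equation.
(a) Re = V·D/ν = 3.58·0.064/1.05e-06 = 218210 → turbulent (Re > 4000); f = 0.316/Re^0.25 = 0.316/218210^0.25 = 0.014621 (Blasius is strictly valid for Re ≲ 1e5; used here as the smooth-pipe estimate the problem specifies)
(b) Darcy-Weisbach: ΔP = f·(L/D)·½ρV²/1000 = 0.014621·(83/0.064)·½·1025·3.58²/1000 = 124.5 kPa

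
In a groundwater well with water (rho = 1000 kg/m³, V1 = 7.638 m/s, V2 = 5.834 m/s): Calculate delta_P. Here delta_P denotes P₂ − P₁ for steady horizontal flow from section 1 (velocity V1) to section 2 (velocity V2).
Formula: \Delta P = \frac{1}{2} \rho (V_1^2 - V_2^2)
delta_P = 0.5·1000·(7.638² − 5.834²)/1000 = 12.15 kPa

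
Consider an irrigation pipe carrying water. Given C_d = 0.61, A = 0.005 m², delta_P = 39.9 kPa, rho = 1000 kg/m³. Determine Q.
Formula: Q = C_d A \sqrt{\frac{2 \Delta P}{\rho}}
Q = 0.61·0.005·√(2·(39.9·1000)/1000)·1000 = 27.25 L/s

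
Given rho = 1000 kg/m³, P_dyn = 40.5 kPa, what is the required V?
Formula: P_{dyn} = \frac{1}{2} \rho V^2
Substituting knowns: 40.5 = 0.5·1000·V²/1000
Solving for V: V = √(2·(40.5·1000)/1000) = 9 m/s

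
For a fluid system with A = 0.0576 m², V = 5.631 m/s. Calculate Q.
Formula: Q = A V
Q = 0.0576·5.631·1000 = 324.3 L/s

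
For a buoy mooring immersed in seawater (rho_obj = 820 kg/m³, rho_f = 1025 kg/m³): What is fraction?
Formula: f_{sub} = \frac{\rho_{obj}}{\rho_f}
fraction = 820/1025 = 0.8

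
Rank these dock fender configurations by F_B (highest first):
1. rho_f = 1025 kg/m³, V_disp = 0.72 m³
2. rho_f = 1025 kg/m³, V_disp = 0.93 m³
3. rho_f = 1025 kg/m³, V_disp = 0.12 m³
Case 1: F_B = 7240 N
Case 2: F_B = 9351 N
Case 3: F_B = 1207 N
Ranking (highest first): 2, 1, 3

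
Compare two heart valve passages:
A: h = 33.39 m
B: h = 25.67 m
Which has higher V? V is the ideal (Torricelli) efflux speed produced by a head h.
V(A) = 25.6 m/s, V(B) = 22.44 m/s. Answer: A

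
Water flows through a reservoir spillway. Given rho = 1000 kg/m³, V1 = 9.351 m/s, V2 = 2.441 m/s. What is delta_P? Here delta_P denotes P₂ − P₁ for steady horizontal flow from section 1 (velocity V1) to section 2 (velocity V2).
Formula: \Delta P = \frac{1}{2} \rho (V_1^2 - V_2^2)
delta_P = 0.5·1000·(9.351² − 2.441²)/1000 = 40.74 kPa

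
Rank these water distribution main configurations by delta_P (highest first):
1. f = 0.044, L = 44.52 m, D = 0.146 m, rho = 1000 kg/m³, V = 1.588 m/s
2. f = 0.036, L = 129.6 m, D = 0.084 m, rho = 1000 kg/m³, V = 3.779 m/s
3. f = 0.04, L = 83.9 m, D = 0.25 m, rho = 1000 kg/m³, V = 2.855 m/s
Case 1: delta_P = 16.92 kPa
Case 2: delta_P = 396.6 kPa
Case 3: delta_P = 54.71 kPa
Ranking (highest first): 2, 3, 1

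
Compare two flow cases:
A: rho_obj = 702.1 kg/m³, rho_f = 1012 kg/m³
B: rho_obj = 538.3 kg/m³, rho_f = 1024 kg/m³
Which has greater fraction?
fraction(A) = 0.6938, fraction(B) = 0.5257. Answer: A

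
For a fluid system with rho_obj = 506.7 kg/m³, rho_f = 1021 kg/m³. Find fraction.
Formula: f_{sub} = \frac{\rho_{obj}}{\rho_f}
fraction = 506.7/1021 = 0.4963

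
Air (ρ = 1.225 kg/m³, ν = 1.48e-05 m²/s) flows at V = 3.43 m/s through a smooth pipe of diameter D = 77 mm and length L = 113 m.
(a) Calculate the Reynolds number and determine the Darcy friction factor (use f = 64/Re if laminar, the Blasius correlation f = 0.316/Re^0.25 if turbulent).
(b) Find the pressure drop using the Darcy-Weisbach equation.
(a) Re = V·D/ν = 3.43·0.077/1.48e-05 = 17845 → turbulent (Re > 4000); f = 0.316/Re^0.25 = 0.316/17845^0.25 = 0.027341
(b) Darcy-Weisbach: ΔP = f·(L/D)·½ρV²/1000 = 0.027341·(113/0.077)·½·1.225·3.43²/1000 = 0.2891 kPa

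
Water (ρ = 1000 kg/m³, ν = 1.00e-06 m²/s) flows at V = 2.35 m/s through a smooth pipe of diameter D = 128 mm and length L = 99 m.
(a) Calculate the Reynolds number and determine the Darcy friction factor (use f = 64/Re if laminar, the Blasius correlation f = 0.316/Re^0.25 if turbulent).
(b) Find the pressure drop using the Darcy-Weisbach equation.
(a) Re = V·D/ν = 2.35·0.128/1.00e-06 = 300800 → turbulent (Re > 4000); f = 0.316/Re^0.25 = 0.316/300800^0.25 = 0.013493 (Blasius is strictly valid for Re ≲ 1e5; used here as the smooth-pipe estimate the problem specifies)
(b) Darcy-Weisbach: ΔP = f·(L/D)·½ρV²/1000 = 0.013493·(99/0.128)·½·1000·2.35²/1000 = 28.82 kPa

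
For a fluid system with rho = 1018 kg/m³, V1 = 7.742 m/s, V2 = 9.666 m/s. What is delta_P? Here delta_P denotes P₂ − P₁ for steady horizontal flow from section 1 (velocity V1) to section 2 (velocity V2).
Formula: \Delta P = \frac{1}{2} \rho (V_1^2 - V_2^2)
delta_P = 0.5·1018·(7.742² − 9.666²)/1000 = -17.05 kPa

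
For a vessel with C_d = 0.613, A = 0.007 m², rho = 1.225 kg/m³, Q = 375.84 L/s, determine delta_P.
Formula: Q = C_d A \sqrt{\frac{2 \Delta P}{\rho}}
Substituting knowns: 375.84 = 0.613·0.007·√(2·(delta_P·1000)/1.225)·1000
Solving for delta_P: delta_P = ((375.84/1000)/(0.613·0.007))²·1.225/2/1000 = 4.699 kPa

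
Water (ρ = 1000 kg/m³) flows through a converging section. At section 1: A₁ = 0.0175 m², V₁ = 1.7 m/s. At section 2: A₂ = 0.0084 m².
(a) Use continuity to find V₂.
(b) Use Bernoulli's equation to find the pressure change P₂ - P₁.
(a) Continuity: A₁V₁=A₂V₂ -> V₂=A₁V₁/A₂=0.0175*1.7/0.0084=3.54 m/s
(b) Bernoulli: P₂-P₁=0.5*rho*(V₁^2-V₂^2)/1000=0.5*1000*(1.7^2-3.54^2)/1000=-4.821 kPa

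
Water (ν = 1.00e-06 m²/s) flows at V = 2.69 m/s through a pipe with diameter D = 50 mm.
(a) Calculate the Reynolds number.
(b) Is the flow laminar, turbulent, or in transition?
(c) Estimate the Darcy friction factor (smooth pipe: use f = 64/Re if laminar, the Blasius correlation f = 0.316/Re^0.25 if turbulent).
(a) Re = V·D/ν = 2.69·0.05/1.00e-06 = 134500
(b) Flow regime: turbulent (Re > 4000)
(c) Friction factor: f = 0.316/Re^0.25 = 0.316/134500^0.25 = 0.0165 (Blasius is strictly valid for Re ≲ 1e5; used here as the smooth-pipe estimate the problem specifies)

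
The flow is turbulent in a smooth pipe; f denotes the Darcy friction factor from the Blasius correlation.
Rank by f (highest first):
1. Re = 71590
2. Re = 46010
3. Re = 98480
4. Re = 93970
Case 1: f = 0.01932
Case 2: f = 0.02158
Case 3: f = 0.01784
Case 4: f = 0.01805
Ranking (highest first): 2, 1, 4, 3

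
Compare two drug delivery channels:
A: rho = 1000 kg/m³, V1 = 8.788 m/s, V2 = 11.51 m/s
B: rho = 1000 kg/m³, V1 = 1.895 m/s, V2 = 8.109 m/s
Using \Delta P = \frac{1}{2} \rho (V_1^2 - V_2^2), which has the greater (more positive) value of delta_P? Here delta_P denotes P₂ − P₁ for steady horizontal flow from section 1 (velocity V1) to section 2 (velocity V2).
delta_P(A) = -27.63 kPa, delta_P(B) = -31.08 kPa. Answer: A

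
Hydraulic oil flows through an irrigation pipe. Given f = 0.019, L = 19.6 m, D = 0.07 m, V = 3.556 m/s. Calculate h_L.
Formula: h_L = f \frac{L}{D} \frac{V^2}{2g}
h_L = 0.019·(19.6/0.07)·3.556²/(2·9.81) = 3.429 m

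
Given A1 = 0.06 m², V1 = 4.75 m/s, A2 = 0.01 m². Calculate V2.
Formula: V_2 = \frac{A_1 V_1}{A_2}
V2 = 0.06·4.75/0.01 = 28.5 m/s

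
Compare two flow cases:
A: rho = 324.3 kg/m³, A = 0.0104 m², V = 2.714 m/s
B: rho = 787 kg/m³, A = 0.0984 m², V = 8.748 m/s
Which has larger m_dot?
m_dot(A) = 9.154 kg/s, m_dot(B) = 677.5 kg/s. Answer: B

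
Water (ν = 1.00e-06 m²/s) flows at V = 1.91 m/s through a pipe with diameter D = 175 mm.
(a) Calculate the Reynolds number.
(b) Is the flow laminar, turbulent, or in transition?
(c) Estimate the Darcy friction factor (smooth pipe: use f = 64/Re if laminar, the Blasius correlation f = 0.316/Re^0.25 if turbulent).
(a) Re = V·D/ν = 1.91·0.175/1.00e-06 = 334250
(b) Flow regime: turbulent (Re > 4000)
(c) Friction factor: f = 0.316/Re^0.25 = 0.316/334250^0.25 = 0.01314 (Blasius is strictly valid for Re ≲ 1e5; used here as the smooth-pipe estimate the problem specifies)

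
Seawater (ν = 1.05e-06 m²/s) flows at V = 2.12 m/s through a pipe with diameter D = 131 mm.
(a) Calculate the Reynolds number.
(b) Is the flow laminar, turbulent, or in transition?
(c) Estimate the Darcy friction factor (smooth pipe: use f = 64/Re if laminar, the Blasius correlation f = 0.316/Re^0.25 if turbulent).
(a) Re = V·D/ν = 2.12·0.131/1.05e-06 = 264500
(b) Flow regime: turbulent (Re > 4000)
(c) Friction factor: f = 0.316/Re^0.25 = 0.316/264500^0.25 = 0.01393 (Blasius is strictly valid for Re ≲ 1e5; used here as the smooth-pipe estimate the problem specifies)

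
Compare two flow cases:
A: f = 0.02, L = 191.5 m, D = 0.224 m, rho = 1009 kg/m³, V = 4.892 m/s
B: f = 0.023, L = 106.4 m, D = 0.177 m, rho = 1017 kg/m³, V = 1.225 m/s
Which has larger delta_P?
delta_P(A) = 206.4 kPa, delta_P(B) = 10.55 kPa. Answer: A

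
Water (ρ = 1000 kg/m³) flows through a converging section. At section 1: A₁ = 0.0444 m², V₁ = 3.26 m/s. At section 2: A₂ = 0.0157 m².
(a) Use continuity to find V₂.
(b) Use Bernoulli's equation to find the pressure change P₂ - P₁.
(a) Continuity: A₁V₁=A₂V₂ -> V₂=A₁V₁/A₂=0.0444*3.26/0.0157=9.22 m/s
(b) Bernoulli: P₂-P₁=0.5*rho*(V₁^2-V₂^2)/1000=0.5*1000*(3.26^2-9.22^2)/1000=-37.19 kPa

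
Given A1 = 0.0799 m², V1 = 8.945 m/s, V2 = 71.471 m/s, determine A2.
Formula: V_2 = \frac{A_1 V_1}{A_2}
Substituting knowns: 71.471 = 0.0799·8.945/A2
Solving for A2: A2 = 0.0799·8.945/71.471 = 0.01 m²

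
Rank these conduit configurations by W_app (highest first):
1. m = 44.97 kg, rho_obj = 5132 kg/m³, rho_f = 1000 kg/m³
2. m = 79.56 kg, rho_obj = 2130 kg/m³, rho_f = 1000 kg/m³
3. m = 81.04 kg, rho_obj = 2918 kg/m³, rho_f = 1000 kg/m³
Case 1: W_app = 355.2 N
Case 2: W_app = 414.1 N
Case 3: W_app = 522.6 N
Ranking (highest first): 3, 2, 1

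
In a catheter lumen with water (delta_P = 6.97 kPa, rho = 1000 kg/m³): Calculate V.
Formula: V = \sqrt{\frac{2 \Delta P}{\rho}}
V = √(2·(6.97·1000)/1000) = 3.734 m/s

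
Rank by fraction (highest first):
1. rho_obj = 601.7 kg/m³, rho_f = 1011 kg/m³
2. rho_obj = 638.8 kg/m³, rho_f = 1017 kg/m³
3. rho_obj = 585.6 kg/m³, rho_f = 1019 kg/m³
Case 1: fraction = 0.5952
Case 2: fraction = 0.6281
Case 3: fraction = 0.5747
Ranking (highest first): 2, 1, 3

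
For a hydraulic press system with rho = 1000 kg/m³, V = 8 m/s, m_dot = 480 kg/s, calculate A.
Formula: \dot{m} = \rho A V
Substituting knowns: 480 = 1000·A·8
Solving for A: A = 480/(1000·8) = 0.06 m²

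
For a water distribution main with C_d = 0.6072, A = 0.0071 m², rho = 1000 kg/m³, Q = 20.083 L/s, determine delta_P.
Formula: Q = C_d A \sqrt{\frac{2 \Delta P}{\rho}}
Substituting knowns: 20.083 = 0.6072·0.0071·√(2·(delta_P·1000)/1000)·1000
Solving for delta_P: delta_P = ((20.083/1000)/(0.6072·0.0071))²·1000/2/1000 = 10.85 kPa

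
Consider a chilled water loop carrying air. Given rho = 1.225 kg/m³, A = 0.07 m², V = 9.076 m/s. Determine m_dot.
Formula: \dot{m} = \rho A V
m_dot = 1.225·0.07·9.076 = 0.7783 kg/s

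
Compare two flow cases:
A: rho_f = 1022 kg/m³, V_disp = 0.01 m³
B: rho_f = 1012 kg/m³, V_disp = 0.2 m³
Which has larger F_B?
F_B(A) = 100.3 N, F_B(B) = 1986 N. Answer: B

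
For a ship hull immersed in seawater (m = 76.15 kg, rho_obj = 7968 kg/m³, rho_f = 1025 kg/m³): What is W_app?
Formula: W_{app} = mg\left(1 - \frac{\rho_f}{\rho_{obj}}\right)
W_app = 76.15·9.81·(1 − 1025/7968) = 650.9 N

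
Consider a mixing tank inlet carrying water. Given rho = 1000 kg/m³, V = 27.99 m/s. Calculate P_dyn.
Formula: P_{dyn} = \frac{1}{2} \rho V^2
P_dyn = 0.5·1000·27.99²/1000 = 391.7 kPa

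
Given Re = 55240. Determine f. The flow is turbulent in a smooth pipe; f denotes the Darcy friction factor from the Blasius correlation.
Formula: f = \frac{0.316}{Re^{0.25}}
f = 0.316/55240^0.25 = 0.02061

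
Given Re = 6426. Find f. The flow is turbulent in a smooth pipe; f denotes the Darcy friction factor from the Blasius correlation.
Formula: f = \frac{0.316}{Re^{0.25}}
f = 0.316/6426^0.25 = 0.03529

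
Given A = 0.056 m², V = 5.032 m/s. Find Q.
Formula: Q = A V
Q = 0.056·5.032·1000 = 281.8 L/s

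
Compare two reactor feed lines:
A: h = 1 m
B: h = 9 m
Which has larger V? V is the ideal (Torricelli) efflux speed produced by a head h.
V(A) = 4.429 m/s, V(B) = 13.29 m/s. Answer: B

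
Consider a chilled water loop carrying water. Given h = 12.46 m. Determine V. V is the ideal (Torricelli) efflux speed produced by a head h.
Formula: V = \sqrt{2 g h}
V = √(2·9.81·12.46) = 15.64 m/s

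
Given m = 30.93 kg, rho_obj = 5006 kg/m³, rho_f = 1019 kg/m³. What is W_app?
Formula: W_{app} = mg\left(1 - \frac{\rho_f}{\rho_{obj}}\right)
W_app = 30.93·9.81·(1 − 1019/5006) = 241.7 N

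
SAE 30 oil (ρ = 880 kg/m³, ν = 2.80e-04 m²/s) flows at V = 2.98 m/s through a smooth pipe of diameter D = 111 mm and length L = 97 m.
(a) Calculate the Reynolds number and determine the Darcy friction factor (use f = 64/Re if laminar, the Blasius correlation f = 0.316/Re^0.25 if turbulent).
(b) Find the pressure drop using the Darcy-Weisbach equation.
(a) Re = V·D/ν = 2.98·0.111/2.80e-04 = 1181.4 → laminar (Re < 2300); f = 64/Re = 64/1181.4 = 0.054173
(b) Darcy-Weisbach: ΔP = f·(L/D)·½ρV²/1000 = 0.054173·(97/0.111)·½·880·2.98²/1000 = 185 kPa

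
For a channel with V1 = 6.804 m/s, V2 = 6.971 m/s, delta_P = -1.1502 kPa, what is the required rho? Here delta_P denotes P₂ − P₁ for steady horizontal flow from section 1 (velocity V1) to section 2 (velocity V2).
Formula: \Delta P = \frac{1}{2} \rho (V_1^2 - V_2^2)
Substituting knowns: -1.1502 = 0.5·rho·(6.804² − 6.971²)/1000
Solving for rho: rho = 2·(-1.1502·1000)/(6.804² − 6.971²) = 1000 kg/m³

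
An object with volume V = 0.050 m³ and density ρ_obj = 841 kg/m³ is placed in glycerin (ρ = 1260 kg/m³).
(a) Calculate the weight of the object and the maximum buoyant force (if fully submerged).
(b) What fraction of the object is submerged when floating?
(a) W=rho_obj*g*V=841*9.81*0.050=412.5 N; F_B(max)=rho*g*V=1260*9.81*0.050=618.0 N
(b) Floating fraction=rho_obj/rho=841/1260=0.667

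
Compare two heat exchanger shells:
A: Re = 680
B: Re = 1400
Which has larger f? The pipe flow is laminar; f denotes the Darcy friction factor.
f(A) = 0.09412, f(B) = 0.04571. Answer: A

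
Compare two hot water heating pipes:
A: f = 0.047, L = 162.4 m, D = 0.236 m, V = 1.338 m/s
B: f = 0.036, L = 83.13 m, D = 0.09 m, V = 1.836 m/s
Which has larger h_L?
h_L(A) = 2.951 m, h_L(B) = 5.713 m. Answer: B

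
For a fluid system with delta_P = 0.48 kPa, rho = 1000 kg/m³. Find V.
Formula: V = \sqrt{\frac{2 \Delta P}{\rho}}
V = √(2·(0.48·1000)/1000) = 0.9798 m/s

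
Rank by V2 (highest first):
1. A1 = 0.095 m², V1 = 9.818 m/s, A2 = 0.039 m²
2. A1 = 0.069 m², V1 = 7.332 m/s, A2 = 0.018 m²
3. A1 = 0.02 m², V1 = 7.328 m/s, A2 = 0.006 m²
Case 1: V2 = 23.92 m/s
Case 2: V2 = 28.11 m/s
Case 3: V2 = 24.43 m/s
Ranking (highest first): 2, 3, 1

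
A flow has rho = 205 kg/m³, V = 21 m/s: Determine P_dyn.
Formula: P_{dyn} = \frac{1}{2} \rho V^2
P_dyn = 0.5·205·21²/1000 = 45.2 kPa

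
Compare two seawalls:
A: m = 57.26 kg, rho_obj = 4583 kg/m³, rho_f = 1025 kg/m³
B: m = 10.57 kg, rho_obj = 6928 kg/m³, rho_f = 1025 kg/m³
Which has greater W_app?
W_app(A) = 436.1 N, W_app(B) = 88.35 N. Answer: A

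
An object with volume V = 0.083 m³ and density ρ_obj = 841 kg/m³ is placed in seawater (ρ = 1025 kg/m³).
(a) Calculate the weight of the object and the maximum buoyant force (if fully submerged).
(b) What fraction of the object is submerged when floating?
(a) W=rho_obj*g*V=841*9.81*0.083=684.8 N; F_B(max)=rho*g*V=1025*9.81*0.083=834.6 N
(b) Floating fraction=rho_obj/rho=841/1025=0.820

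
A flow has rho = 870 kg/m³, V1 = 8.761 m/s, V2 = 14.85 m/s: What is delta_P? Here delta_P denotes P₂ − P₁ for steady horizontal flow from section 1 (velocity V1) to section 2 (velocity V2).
Formula: \Delta P = \frac{1}{2} \rho (V_1^2 - V_2^2)
delta_P = 0.5·870·(8.761² − 14.85²)/1000 = -62.54 kPa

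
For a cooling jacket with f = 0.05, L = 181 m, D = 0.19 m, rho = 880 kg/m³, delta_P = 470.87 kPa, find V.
Formula: \Delta P = f \frac{L}{D} \frac{\rho V^2}{2}
Substituting knowns: 470.87 = 0.05·(181/0.19)·0.5·880·V²/1000
Solving for V: V = √((470.87·1000)/(0.05·(181/0.19)·0.5·880)) = 4.74 m/s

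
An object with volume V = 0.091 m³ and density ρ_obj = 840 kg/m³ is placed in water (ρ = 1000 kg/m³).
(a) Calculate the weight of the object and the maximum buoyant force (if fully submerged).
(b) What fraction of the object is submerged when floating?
(a) W=rho_obj*g*V=840*9.81*0.091=749.9 N; F_B(max)=rho*g*V=1000*9.81*0.091=892.7 N
(b) Floating fraction=rho_obj/rho=840/1000=0.840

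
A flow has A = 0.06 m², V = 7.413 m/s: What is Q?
Formula: Q = A V
Q = 0.06·7.413·1000 = 444.8 L/s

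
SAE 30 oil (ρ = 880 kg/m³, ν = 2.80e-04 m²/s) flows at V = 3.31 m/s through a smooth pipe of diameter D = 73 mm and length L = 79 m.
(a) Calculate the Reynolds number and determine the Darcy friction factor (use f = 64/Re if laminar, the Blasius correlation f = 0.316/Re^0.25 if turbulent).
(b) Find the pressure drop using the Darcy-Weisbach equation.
(a) Re = V·D/ν = 3.31·0.073/2.80e-04 = 862.96 → laminar (Re < 2300); f = 64/Re = 64/862.96 = 0.074163
(b) Darcy-Weisbach: ΔP = f·(L/D)·½ρV²/1000 = 0.074163·(79/0.073)·½·880·3.31²/1000 = 386.9 kPa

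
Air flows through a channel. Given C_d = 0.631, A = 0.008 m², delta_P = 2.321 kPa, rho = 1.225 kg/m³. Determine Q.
Formula: Q = C_d A \sqrt{\frac{2 \Delta P}{\rho}}
Q = 0.631·0.008·√(2·(2.321·1000)/1.225)·1000 = 310.7 L/s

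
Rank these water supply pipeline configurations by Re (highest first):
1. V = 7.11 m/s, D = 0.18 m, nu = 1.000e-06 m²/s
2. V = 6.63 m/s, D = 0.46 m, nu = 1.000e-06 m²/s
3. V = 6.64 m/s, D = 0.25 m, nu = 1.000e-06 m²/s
Case 1: Re = 1.280e+06
Case 2: Re = 3.050e+06
Case 3: Re = 1.660e+06
Ranking (highest first): 2, 3, 1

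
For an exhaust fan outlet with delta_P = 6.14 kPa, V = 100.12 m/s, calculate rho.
Formula: V = \sqrt{\frac{2 \Delta P}{\rho}}
Substituting knowns: 100.12 = √(2·(6.14·1000)/rho)
Solving for rho: rho = 2·(6.14·1000)/100.12² = 1.225 kg/m³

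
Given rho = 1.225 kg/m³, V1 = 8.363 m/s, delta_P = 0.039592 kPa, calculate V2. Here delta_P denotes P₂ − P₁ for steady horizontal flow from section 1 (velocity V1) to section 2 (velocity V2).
Formula: \Delta P = \frac{1}{2} \rho (V_1^2 - V_2^2)
Substituting knowns: 0.039592 = 0.5·1.225·(8.363² − V2²)/1000
Solving for V2: V2 = √(8.363² − 2·(0.039592·1000)/1.225) = 2.302 m/s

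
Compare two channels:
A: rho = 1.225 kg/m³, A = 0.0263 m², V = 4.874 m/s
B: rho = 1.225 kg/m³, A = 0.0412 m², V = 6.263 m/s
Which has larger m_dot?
m_dot(A) = 0.157 kg/s, m_dot(B) = 0.3161 kg/s. Answer: B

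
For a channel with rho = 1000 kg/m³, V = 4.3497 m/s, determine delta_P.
Formula: V = \sqrt{\frac{2 \Delta P}{\rho}}
Substituting knowns: 4.3497 = √(2·(delta_P·1000)/1000)
Solving for delta_P: delta_P = 4.3497²·1000/2/1000 = 9.46 kPa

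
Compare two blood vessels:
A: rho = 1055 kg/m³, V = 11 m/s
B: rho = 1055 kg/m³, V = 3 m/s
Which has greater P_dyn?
P_dyn(A) = 63.83 kPa, P_dyn(B) = 4.747 kPa. Answer: A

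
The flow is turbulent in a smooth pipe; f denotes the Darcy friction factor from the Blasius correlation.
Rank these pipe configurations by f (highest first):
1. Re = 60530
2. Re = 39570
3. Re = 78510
Case 1: f = 0.02015
Case 2: f = 0.02241
Case 3: f = 0.01888
Ranking (highest first): 2, 1, 3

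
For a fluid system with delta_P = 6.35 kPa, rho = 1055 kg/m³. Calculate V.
Formula: V = \sqrt{\frac{2 \Delta P}{\rho}}
V = √(2·(6.35·1000)/1055) = 3.47 m/s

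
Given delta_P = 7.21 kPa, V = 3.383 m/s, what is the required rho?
Formula: V = \sqrt{\frac{2 \Delta P}{\rho}}
Substituting knowns: 3.383 = √(2·(7.21·1000)/rho)
Solving for rho: rho = 2·(7.21·1000)/3.383² = 1260 kg/m³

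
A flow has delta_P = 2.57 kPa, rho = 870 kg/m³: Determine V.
Formula: V = \sqrt{\frac{2 \Delta P}{\rho}}
V = √(2·(2.57·1000)/870) = 2.431 m/s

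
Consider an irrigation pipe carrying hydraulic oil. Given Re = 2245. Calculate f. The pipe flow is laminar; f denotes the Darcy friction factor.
Formula: f = \frac{64}{Re}
f = 64/2245 = 0.02851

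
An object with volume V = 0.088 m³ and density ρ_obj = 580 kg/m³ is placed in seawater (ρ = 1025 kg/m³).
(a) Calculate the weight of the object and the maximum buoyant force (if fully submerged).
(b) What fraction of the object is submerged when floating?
(a) W=rho_obj*g*V=580*9.81*0.088=500.7 N; F_B(max)=rho*g*V=1025*9.81*0.088=884.9 N
(b) Floating fraction=rho_obj/rho=580/1025=0.566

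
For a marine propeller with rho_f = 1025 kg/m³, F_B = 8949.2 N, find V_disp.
Formula: F_B = \rho_f g V_{disp}
Substituting knowns: 8949.2 = 1025·9.81·V_disp
Solving for V_disp: V_disp = 8949.2/(1025·9.81) = 0.89 m³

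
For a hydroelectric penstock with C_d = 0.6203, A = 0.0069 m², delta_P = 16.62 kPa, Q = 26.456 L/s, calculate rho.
Formula: Q = C_d A \sqrt{\frac{2 \Delta P}{\rho}}
Substituting knowns: 26.456 = 0.6203·0.0069·√(2·(16.62·1000)/rho)·1000
Solving for rho: rho = 2·(16.62·1000)/((26.456/1000)/(0.6203·0.0069))² = 870 kg/m³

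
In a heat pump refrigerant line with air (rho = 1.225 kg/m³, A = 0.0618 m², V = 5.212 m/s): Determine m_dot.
Formula: \dot{m} = \rho A V
m_dot = 1.225·0.0618·5.212 = 0.3946 kg/s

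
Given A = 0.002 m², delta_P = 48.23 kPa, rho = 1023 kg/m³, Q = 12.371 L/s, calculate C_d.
Formula: Q = C_d A \sqrt{\frac{2 \Delta P}{\rho}}
Substituting knowns: 12.371 = C_d·0.002·√(2·(48.23·1000)/1023)·1000
Solving for C_d: C_d = (12.371/1000)/(0.002·√(2·(48.23·1000)/1023)) = 0.637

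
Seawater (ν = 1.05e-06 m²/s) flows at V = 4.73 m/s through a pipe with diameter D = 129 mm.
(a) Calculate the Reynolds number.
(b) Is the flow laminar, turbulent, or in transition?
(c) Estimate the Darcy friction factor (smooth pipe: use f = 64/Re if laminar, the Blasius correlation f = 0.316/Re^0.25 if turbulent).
(a) Re = V·D/ν = 4.73·0.129/1.05e-06 = 581110
(b) Flow regime: turbulent (Re > 4000)
(c) Friction factor: f = 0.316/Re^0.25 = 0.316/581110^0.25 = 0.01145 (Blasius is strictly valid for Re ≲ 1e5; used here as the smooth-pipe estimate the problem specifies)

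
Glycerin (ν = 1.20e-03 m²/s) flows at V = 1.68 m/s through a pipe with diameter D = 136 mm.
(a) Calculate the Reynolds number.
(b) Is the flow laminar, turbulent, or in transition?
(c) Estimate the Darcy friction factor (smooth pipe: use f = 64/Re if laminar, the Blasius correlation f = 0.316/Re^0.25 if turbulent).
(a) Re = V·D/ν = 1.68·0.136/1.20e-03 = 190.4
(b) Flow regime: laminar (Re < 2300)
(c) Friction factor: f = 64/Re = 64/190.4 = 0.3361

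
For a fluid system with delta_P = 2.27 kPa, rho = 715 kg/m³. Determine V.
Formula: V = \sqrt{\frac{2 \Delta P}{\rho}}
V = √(2·(2.27·1000)/715) = 2.52 m/s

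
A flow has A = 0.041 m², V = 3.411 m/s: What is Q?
Formula: Q = A V
Q = 0.041·3.411·1000 = 139.9 L/s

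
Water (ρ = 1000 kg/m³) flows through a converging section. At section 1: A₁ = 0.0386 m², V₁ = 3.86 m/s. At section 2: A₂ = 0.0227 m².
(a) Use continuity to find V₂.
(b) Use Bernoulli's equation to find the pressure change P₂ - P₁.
(a) Continuity: A₁V₁=A₂V₂ -> V₂=A₁V₁/A₂=0.0386*3.86/0.0227=6.56 m/s
(b) Bernoulli: P₂-P₁=0.5*rho*(V₁^2-V₂^2)/1000=0.5*1000*(3.86^2-6.56^2)/1000=-14.07 kPa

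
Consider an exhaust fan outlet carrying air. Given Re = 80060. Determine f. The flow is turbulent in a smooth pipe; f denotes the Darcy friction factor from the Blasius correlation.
Formula: f = \frac{0.316}{Re^{0.25}}
f = 0.316/80060^0.25 = 0.01879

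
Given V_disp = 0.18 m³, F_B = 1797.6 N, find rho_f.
Formula: F_B = \rho_f g V_{disp}
Substituting knowns: 1797.6 = rho_f·9.81·0.18
Solving for rho_f: rho_f = 1797.6/(9.81·0.18) = 1018 kg/m³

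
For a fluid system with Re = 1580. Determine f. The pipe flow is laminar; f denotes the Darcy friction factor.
Formula: f = \frac{64}{Re}
f = 64/1580 = 0.04051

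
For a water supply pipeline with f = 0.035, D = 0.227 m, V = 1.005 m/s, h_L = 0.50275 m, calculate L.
Formula: h_L = f \frac{L}{D} \frac{V^2}{2g}
Substituting knowns: 0.50275 = 0.035·(L/0.227)·1.005²/(2·9.81)
Solving for L: L = 0.50275·2·9.81·0.227/(0.035·1.005²) = 63.34 m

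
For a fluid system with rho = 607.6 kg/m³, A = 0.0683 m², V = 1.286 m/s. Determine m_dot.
Formula: \dot{m} = \rho A V
m_dot = 607.6·0.0683·1.286 = 53.37 kg/s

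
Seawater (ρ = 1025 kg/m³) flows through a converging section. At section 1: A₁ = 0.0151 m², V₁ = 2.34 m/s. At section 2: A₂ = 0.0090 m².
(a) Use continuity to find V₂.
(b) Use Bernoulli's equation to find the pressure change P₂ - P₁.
(a) Continuity: A₁V₁=A₂V₂ -> V₂=A₁V₁/A₂=0.0151*2.34/0.0090=3.93 m/s
(b) Bernoulli: P₂-P₁=0.5*rho*(V₁^2-V₂^2)/1000=0.5*1025*(2.34^2-3.93^2)/1000=-5.109 kPa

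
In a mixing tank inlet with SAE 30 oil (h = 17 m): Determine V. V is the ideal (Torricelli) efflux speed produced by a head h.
Formula: V = \sqrt{2 g h}
V = √(2·9.81·17) = 18.26 m/s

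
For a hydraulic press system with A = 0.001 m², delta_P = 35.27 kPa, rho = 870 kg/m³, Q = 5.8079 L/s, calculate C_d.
Formula: Q = C_d A \sqrt{\frac{2 \Delta P}{\rho}}
Substituting knowns: 5.8079 = C_d·0.001·√(2·(35.27·1000)/870)·1000
Solving for C_d: C_d = (5.8079/1000)/(0.001·√(2·(35.27·1000)/870)) = 0.645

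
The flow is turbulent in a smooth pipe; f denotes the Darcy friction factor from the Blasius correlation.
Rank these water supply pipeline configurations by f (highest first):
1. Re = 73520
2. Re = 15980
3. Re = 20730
Case 1: f = 0.01919
Case 2: f = 0.02811
Case 3: f = 0.02634
Ranking (highest first): 2, 3, 1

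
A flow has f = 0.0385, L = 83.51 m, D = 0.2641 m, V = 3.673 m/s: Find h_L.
Formula: h_L = f \frac{L}{D} \frac{V^2}{2g}
h_L = 0.0385·(83.51/0.2641)·3.673²/(2·9.81) = 8.371 m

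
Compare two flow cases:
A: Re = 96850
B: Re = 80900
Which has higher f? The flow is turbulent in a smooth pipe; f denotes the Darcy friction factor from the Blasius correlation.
f(A) = 0.01791, f(B) = 0.01874. Answer: B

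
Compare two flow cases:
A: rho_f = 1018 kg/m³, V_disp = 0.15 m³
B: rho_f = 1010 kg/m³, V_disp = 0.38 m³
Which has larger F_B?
F_B(A) = 1498 N, F_B(B) = 3765 N. Answer: B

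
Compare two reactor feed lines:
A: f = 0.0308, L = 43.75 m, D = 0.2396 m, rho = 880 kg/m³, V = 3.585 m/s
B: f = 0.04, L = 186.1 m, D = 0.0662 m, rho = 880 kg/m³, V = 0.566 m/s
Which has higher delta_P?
delta_P(A) = 31.8 kPa, delta_P(B) = 15.85 kPa. Answer: A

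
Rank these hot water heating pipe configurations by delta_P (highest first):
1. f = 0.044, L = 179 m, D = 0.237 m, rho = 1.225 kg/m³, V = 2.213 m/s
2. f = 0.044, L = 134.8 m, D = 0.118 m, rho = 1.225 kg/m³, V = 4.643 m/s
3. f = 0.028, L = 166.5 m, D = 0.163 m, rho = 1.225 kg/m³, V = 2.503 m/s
Case 1: delta_P = 0.09968 kPa
Case 2: delta_P = 0.6637 kPa
Case 3: delta_P = 0.1098 kPa
Ranking (highest first): 2, 3, 1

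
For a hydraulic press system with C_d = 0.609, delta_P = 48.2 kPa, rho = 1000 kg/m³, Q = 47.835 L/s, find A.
Formula: Q = C_d A \sqrt{\frac{2 \Delta P}{\rho}}
Substituting knowns: 47.835 = 0.609·A·√(2·(48.2·1000)/1000)·1000
Solving for A: A = (47.835/1000)/(0.609·√(2·(48.2·1000)/1000)) = 0.008 m²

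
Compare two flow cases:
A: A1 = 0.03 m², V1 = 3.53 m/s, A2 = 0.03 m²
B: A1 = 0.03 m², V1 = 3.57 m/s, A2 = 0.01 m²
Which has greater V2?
V2(A) = 3.53 m/s, V2(B) = 10.71 m/s. Answer: B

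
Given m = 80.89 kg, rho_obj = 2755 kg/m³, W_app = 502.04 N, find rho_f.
Formula: W_{app} = mg\left(1 - \frac{\rho_f}{\rho_{obj}}\right)
Substituting knowns: 502.04 = 80.89·9.81·(1 − rho_f/2755)
Solving for rho_f: rho_f = 2755·(1 − 502.04/(80.89·9.81)) = 1012 kg/m³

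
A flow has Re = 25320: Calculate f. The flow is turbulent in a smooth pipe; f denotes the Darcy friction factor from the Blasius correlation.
Formula: f = \frac{0.316}{Re^{0.25}}
f = 0.316/25320^0.25 = 0.02505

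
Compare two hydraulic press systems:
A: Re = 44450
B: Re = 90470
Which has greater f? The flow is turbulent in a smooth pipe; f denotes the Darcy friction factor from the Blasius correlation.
f(A) = 0.02176, f(B) = 0.01822. Answer: A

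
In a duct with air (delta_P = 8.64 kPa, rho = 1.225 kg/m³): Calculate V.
Formula: V = \sqrt{\frac{2 \Delta P}{\rho}}
V = √(2·(8.64·1000)/1.225) = 118.8 m/s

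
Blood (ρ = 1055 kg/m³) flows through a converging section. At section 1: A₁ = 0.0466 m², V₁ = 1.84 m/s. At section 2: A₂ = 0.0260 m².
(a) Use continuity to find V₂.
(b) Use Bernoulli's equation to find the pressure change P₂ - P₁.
(a) Continuity: A₁V₁=A₂V₂ -> V₂=A₁V₁/A₂=0.0466*1.84/0.0260=3.30 m/s
(b) Bernoulli: P₂-P₁=0.5*rho*(V₁^2-V₂^2)/1000=0.5*1055*(1.84^2-3.30^2)/1000=-3.959 kPa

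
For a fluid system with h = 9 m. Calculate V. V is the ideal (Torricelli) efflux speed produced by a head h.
Formula: V = \sqrt{2 g h}
V = √(2·9.81·9) = 13.29 m/s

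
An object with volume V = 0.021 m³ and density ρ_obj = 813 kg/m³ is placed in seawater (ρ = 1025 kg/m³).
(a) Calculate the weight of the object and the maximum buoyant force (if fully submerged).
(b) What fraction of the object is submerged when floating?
(a) W=rho_obj*g*V=813*9.81*0.021=167.5 N; F_B(max)=rho*g*V=1025*9.81*0.021=211.2 N
(b) Floating fraction=rho_obj/rho=813/1025=0.793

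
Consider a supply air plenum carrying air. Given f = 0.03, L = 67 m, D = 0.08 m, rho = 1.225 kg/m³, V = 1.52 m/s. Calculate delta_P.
Formula: \Delta P = f \frac{L}{D} \frac{\rho V^2}{2}
delta_P = 0.03·(67/0.08)·0.5·1.225·1.52²/1000 = 0.03555 kPa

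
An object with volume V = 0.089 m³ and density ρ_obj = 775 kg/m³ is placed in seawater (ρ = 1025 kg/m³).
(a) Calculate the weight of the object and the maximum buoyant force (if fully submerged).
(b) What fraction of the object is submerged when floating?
(a) W=rho_obj*g*V=775*9.81*0.089=676.6 N; F_B(max)=rho*g*V=1025*9.81*0.089=894.9 N
(b) Floating fraction=rho_obj/rho=775/1025=0.756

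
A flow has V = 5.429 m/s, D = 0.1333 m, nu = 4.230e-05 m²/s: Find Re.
Formula: Re = \frac{V D}{\nu}
Re = 5.429·0.1333/4.230e-05 = 17108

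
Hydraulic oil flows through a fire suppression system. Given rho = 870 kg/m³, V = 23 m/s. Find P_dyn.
Formula: P_{dyn} = \frac{1}{2} \rho V^2
P_dyn = 0.5·870·23²/1000 = 230.1 kPa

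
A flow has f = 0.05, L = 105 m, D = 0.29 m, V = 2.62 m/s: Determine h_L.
Formula: h_L = f \frac{L}{D} \frac{V^2}{2g}
h_L = 0.05·(105/0.29)·2.62²/(2·9.81) = 6.334 m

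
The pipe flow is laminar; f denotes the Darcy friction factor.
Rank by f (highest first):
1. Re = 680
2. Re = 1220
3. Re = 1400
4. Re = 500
Case 1: f = 0.09412
Case 2: f = 0.05246
Case 3: f = 0.04571
Case 4: f = 0.128
Ranking (highest first): 4, 1, 2, 3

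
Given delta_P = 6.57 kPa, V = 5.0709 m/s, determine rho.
Formula: V = \sqrt{\frac{2 \Delta P}{\rho}}
Substituting knowns: 5.0709 = √(2·(6.57·1000)/rho)
Solving for rho: rho = 2·(6.57·1000)/5.0709² = 511 kg/m³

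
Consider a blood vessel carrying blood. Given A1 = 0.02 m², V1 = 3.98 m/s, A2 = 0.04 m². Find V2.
Formula: V_2 = \frac{A_1 V_1}{A_2}
V2 = 0.02·3.98/0.04 = 1.99 m/s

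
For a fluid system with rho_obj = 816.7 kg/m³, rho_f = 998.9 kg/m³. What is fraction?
Formula: f_{sub} = \frac{\rho_{obj}}{\rho_f}
fraction = 816.7/998.9 = 0.8176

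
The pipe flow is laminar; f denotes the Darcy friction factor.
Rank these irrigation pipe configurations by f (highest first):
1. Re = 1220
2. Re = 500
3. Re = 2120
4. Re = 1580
Case 1: f = 0.05246
Case 2: f = 0.128
Case 3: f = 0.03019
Case 4: f = 0.04051
Ranking (highest first): 2, 1, 4, 3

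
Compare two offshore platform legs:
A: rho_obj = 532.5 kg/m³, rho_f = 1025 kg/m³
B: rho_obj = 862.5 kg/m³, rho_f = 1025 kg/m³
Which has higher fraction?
fraction(A) = 0.5195, fraction(B) = 0.8415. Answer: B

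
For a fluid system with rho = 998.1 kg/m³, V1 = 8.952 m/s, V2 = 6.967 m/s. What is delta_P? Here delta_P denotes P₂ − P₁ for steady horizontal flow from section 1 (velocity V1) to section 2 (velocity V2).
Formula: \Delta P = \frac{1}{2} \rho (V_1^2 - V_2^2)
delta_P = 0.5·998.1·(8.952² − 6.967²)/1000 = 15.77 kPa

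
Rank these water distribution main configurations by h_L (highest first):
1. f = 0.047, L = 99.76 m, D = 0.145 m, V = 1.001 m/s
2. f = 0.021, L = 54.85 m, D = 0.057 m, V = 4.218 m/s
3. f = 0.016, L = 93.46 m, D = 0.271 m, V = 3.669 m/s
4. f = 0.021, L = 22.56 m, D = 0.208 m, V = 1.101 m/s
Case 1: h_L = 1.651 m
Case 2: h_L = 18.32 m
Case 3: h_L = 3.786 m
Case 4: h_L = 0.1407 m
Ranking (highest first): 2, 3, 1, 4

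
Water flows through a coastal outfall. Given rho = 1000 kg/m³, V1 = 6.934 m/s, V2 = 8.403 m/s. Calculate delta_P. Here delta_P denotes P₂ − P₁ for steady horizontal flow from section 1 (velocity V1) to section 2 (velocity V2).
Formula: \Delta P = \frac{1}{2} \rho (V_1^2 - V_2^2)
delta_P = 0.5·1000·(6.934² − 8.403²)/1000 = -11.27 kPa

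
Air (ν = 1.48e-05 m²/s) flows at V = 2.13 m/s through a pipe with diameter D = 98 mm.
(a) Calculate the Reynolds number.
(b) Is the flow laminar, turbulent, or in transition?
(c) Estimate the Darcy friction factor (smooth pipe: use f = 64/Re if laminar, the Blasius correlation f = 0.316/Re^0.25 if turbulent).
(a) Re = V·D/ν = 2.13·0.098/1.48e-05 = 14104
(b) Flow regime: turbulent (Re > 4000)
(c) Friction factor: f = 0.316/Re^0.25 = 0.316/14104^0.25 = 0.029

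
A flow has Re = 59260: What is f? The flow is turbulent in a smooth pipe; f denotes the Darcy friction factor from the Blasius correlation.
Formula: f = \frac{0.316}{Re^{0.25}}
f = 0.316/59260^0.25 = 0.02025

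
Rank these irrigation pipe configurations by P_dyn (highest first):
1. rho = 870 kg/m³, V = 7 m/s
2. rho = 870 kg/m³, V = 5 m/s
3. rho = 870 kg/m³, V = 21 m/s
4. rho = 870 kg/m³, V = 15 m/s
Case 1: P_dyn = 21.32 kPa
Case 2: P_dyn = 10.88 kPa
Case 3: P_dyn = 191.8 kPa
Case 4: P_dyn = 97.88 kPa
Ranking (highest first): 3, 4, 1, 2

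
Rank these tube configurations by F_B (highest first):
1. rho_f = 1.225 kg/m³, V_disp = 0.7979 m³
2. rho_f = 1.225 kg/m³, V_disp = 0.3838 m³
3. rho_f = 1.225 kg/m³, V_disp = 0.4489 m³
Case 1: F_B = 9.589 N
Case 2: F_B = 4.612 N
Case 3: F_B = 5.395 N
Ranking (highest first): 1, 3, 2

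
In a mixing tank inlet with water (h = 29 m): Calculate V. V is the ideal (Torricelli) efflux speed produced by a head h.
Formula: V = \sqrt{2 g h}
V = √(2·9.81·29) = 23.85 m/s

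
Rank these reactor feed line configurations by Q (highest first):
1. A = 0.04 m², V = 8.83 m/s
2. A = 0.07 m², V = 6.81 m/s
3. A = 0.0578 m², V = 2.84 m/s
Case 1: Q = 353.2 L/s
Case 2: Q = 476.7 L/s
Case 3: Q = 164.2 L/s
Ranking (highest first): 2, 1, 3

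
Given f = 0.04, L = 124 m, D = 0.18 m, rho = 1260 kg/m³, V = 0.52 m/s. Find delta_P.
Formula: \Delta P = f \frac{L}{D} \frac{\rho V^2}{2}
delta_P = 0.04·(124/0.18)·0.5·1260·0.52²/1000 = 4.694 kPa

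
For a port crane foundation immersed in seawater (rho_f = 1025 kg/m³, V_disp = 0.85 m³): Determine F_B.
Formula: F_B = \rho_f g V_{disp}
F_B = 1025·9.81·0.85 = 8547 N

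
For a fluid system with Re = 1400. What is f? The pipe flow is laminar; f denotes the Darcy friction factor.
Formula: f = \frac{64}{Re}
f = 64/1400 = 0.04571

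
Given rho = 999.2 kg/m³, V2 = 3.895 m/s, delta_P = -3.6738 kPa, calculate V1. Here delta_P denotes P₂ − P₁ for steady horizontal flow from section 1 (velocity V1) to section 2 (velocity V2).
Formula: \Delta P = \frac{1}{2} \rho (V_1^2 - V_2^2)
Substituting knowns: -3.6738 = 0.5·999.2·(V1² − 3.895²)/1000
Solving for V1: V1 = √(3.895² + 2·(-3.6738·1000)/999.2) = 2.796 m/s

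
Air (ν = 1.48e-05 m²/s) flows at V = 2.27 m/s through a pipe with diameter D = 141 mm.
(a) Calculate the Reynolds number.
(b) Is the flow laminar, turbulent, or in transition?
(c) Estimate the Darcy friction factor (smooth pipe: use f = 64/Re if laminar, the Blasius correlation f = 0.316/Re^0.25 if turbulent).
(a) Re = V·D/ν = 2.27·0.141/1.48e-05 = 21626
(b) Flow regime: turbulent (Re > 4000)
(c) Friction factor: f = 0.316/Re^0.25 = 0.316/21626^0.25 = 0.02606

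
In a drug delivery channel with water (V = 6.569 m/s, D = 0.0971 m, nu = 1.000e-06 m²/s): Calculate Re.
Formula: Re = \frac{V D}{\nu}
Re = 6.569·0.0971/1.000e-06 = 637850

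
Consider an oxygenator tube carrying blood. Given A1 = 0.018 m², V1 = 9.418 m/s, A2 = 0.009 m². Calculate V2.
Formula: V_2 = \frac{A_1 V_1}{A_2}
V2 = 0.018·9.418/0.009 = 18.84 m/s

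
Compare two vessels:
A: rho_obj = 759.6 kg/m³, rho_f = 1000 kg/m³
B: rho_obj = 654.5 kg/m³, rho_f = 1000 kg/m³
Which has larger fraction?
fraction(A) = 0.7596, fraction(B) = 0.6545. Answer: A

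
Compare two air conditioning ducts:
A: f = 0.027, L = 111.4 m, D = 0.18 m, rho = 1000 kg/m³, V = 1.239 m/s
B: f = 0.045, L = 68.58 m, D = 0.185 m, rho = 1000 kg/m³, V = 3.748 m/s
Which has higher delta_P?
delta_P(A) = 12.83 kPa, delta_P(B) = 117.2 kPa. Answer: B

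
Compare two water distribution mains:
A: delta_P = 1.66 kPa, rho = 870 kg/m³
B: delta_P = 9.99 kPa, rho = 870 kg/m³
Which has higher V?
V(A) = 1.953 m/s, V(B) = 4.792 m/s. Answer: B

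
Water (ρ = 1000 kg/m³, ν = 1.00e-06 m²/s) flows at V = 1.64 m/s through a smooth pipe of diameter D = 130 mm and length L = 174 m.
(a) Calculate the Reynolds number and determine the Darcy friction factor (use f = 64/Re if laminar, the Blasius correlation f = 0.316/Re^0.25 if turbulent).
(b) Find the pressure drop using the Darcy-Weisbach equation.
(a) Re = V·D/ν = 1.64·0.13/1.00e-06 = 213200 → turbulent (Re > 4000); f = 0.316/Re^0.25 = 0.316/213200^0.25 = 0.014706 (Blasius is strictly valid for Re ≲ 1e5; used here as the smooth-pipe estimate the problem specifies)
(b) Darcy-Weisbach: ΔP = f·(L/D)·½ρV²/1000 = 0.014706·(174/0.130)·½·1000·1.64²/1000 = 26.47 kPa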